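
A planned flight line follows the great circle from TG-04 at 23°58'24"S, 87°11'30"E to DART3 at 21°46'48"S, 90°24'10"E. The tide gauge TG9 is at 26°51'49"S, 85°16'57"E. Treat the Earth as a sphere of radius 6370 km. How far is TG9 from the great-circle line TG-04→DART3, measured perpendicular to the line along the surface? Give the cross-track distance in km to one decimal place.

150.1 km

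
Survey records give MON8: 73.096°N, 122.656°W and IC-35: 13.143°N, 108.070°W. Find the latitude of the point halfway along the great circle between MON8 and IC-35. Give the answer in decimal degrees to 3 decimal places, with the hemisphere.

Bx = cos φ₂ cos Δλ = 0.942421,  By = cos φ₂ sin Δλ = 0.245236
φₘ = atan2(sin φ₁ + sin φ₂, √((cos φ₁ + Bx)² + By²)) = 43.28360°
λₘ = λ₁ + atan2(By, cos φ₁ + Bx) = -111.40870°

43.284°N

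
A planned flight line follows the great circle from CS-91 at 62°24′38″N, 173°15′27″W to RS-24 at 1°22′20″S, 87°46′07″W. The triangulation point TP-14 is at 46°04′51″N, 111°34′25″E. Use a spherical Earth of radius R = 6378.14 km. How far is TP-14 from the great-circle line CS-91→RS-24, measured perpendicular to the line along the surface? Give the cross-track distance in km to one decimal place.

776.8 km

CS-91: φ = +62.41056°, λ = -173.25750°
RS-24: φ = -1.37222°, λ = -87.76861°
TP-14: φ = +46.08083°, λ = +111.57361°
δ₁₃ = central angle CS-91→TP-14 = 0.766070 rad  (haversine)
θ₁₃ = bearing CS-91→TP-14 = 284.726°,  θ₁₂ = bearing CS-91→RS-24 = 94.634°
dₓₜ = R·arcsin(sin δ₁₃ · sin(θ₁₃ − θ₁₂)) = 6378.14·arcsin(0.69331·sin(190.092°)) = -776.818 km
|dₓₜ| = 776.818 km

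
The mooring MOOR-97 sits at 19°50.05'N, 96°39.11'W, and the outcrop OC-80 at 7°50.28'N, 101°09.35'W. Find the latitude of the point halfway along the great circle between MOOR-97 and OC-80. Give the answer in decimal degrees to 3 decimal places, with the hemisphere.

13.846°N

MOOR-97: φ = +19.83417°, λ = -96.65183°
OC-80: φ = +7.83800°, λ = -101.15583°
Bx = cos φ₂ cos Δλ = 0.987598,  By = cos φ₂ sin Δλ = -0.077795
φₘ = atan2(sin φ₁ + sin φ₂, √((cos φ₁ + Bx)² + By²)) = 13.84636°
λₘ = λ₁ + atan2(By, cos φ₁ + Bx) = -98.96214°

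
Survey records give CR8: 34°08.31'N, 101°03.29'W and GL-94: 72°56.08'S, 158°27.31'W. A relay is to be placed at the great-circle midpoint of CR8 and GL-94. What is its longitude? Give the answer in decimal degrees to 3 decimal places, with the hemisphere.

CR8: φ = +34.13850°, λ = -101.05483°
GL-94: φ = -72.93467°, λ = -158.45517°
Bx = cos φ₂ cos Δλ = 0.158107,  By = cos φ₂ sin Δλ = -0.247229
φₘ = atan2(sin φ₁ + sin φ₂, √((cos φ₁ + Bx)² + By²)) = -21.22798°
λₘ = λ₁ + atan2(By, cos φ₁ + Bx) = -115.13379°

115.134°W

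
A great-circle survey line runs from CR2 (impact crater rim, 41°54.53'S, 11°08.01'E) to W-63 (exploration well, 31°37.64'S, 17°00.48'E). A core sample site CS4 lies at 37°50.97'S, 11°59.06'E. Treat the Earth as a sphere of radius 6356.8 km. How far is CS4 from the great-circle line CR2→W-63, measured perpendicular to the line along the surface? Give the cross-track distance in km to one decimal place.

CR2: φ = -41.90883°, λ = +11.13350°
W-63: φ = -31.62733°, λ = +17.00800°
CS4: φ = -37.84950°, λ = +11.98433°
δ₁₃ = central angle CR2→CS4 = 0.071758 rad  (haversine)
θ₁₃ = bearing CR2→CS4 = 9.413°,  θ₁₂ = bearing CR2→W-63 = 26.408°
dₓₜ = R·arcsin(sin δ₁₃ · sin(θ₁₃ − θ₁₂)) = 6356.8·arcsin(0.07170·sin(-16.996°)) = -133.227 km
|dₓₜ| = 133.227 km

133.2 km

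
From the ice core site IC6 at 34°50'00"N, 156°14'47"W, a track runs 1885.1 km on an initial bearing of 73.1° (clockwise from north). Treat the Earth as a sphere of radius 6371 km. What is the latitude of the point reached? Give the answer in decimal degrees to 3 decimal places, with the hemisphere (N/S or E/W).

IC6: φ = +34.83333°, λ = -156.24639°
δ = d/R = 1885.1/6371 = 0.295888 rad
φ₂ = arcsin(sin φ₁ cos δ + cos φ₁ sin δ cos θ)
   = arcsin(0.57119·0.95654 + 0.82082·0.29159·0.29070) = 38.02072°
λ₂ = λ₁ + atan2(sin θ sin δ cos φ₁, cos δ − sin φ₁ sin φ₂) = -135.50494°

38.021°N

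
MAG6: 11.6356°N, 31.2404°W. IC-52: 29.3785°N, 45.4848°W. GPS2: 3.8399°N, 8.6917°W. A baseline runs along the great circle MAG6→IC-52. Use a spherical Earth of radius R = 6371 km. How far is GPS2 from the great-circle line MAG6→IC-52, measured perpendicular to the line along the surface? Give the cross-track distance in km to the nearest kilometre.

1586 km

δ₁₃ = central angle MAG6→GPS2 = 0.412676 rad  (haversine)
θ₁₃ = bearing MAG6→GPS2 = 107.448°,  θ₁₂ = bearing MAG6→IC-52 = 325.343°
dₓₜ = R·arcsin(sin δ₁₃ · sin(θ₁₃ − θ₁₂)) = 6371·arcsin(0.40106·sin(-217.894°)) = 1585.723 km
|dₓₜ| = 1585.723 km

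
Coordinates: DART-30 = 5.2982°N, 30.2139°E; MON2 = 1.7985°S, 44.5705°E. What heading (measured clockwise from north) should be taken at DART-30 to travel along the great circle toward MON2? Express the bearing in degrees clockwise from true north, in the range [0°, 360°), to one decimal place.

Δλ = 14.3566°
y = sin Δλ · cos φ₂ = 0.247834
x = cos φ₁ sin φ₂ − sin φ₁ cos φ₂ cos Δλ = -0.120662
θ = atan2(y, x) = 115.9599° → 115.9599° (mod 360°)

116.0°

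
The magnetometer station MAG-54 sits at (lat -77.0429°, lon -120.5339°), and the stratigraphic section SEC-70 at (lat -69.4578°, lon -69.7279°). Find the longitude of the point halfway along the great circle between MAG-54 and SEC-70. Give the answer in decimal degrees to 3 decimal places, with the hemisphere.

89.159°W

Bx = cos φ₂ cos Δλ = 0.221749,  By = cos φ₂ sin Δλ = 0.271949
φₘ = atan2(sin φ₁ + sin φ₂, √((cos φ₁ + Bx)² + By²)) = -74.71202°
λₘ = λ₁ + atan2(By, cos φ₁ + Bx) = -89.15940°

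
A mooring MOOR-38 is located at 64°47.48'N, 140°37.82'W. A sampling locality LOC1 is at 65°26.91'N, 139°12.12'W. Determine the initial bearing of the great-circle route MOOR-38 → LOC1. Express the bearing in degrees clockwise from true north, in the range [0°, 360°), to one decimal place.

MOOR-38: φ = +64.79133°, λ = -140.63033°
LOC1: φ = +65.44850°, λ = -139.20200°
Δλ = 1.4283°
y = sin Δλ · cos φ₂ = 0.010357
x = cos φ₁ sin φ₂ − sin φ₁ cos φ₂ cos Δλ = 0.011586
θ = atan2(y, x) = 41.7943° → 41.7943° (mod 360°)

41.8°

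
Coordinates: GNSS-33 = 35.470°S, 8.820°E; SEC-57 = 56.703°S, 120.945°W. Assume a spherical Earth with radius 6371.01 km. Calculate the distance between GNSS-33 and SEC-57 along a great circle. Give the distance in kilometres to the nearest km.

8731 km

Δφ = -21.2330°,  Δλ = -129.7650°
a = sin²(Δφ/2) + cos φ₁ cos φ₂ sin²(Δλ/2) = 0.400483
c = 2·arcsin(√a) = 1.370425 rad = 78.5196°
d = R·c = 6371.01 × 1.370425 = 8731.0 km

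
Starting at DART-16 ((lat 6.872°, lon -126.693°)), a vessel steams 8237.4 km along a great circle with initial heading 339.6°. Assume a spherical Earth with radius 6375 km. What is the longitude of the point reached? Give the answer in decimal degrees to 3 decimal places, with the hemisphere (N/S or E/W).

δ = d/R = 8237.4/6375 = 1.292141 rad
φ₂ = arcsin(sin φ₁ cos δ + cos φ₁ sin δ cos θ)
   = arcsin(0.11965·0.27506 + 0.99282·0.96143·0.93728) = 68.05844°
λ₂ = λ₁ + atan2(sin θ sin δ cos φ₁, cos δ − sin φ₁ sin φ₂) = 169.55692°

169.557°E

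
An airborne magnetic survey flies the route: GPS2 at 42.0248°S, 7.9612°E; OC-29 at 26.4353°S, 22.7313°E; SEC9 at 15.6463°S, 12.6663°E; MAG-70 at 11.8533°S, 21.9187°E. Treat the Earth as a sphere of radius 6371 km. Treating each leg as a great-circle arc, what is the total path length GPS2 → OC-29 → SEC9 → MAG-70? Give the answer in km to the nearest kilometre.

GPS2→OC-29: c = 0.344537 rad, d = 2195.04 km
OC-29→SEC9: c = 0.249430 rad, d = 1589.12 km
SEC9→MAG-70: c = 0.170215 rad, d = 1084.44 km
Total = 2195.04 + 1589.12 + 1084.44 = 4868.60 km

4869 km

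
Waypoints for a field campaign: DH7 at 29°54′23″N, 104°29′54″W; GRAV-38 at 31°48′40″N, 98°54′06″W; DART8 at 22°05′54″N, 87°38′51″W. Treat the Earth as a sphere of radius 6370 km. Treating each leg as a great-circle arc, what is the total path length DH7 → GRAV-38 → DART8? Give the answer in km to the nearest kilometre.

DH7: φ = +29.90639°, λ = -104.49833°
GRAV-38: φ = +31.81111°, λ = -98.90167°
DART8: φ = +22.09833°, λ = -87.64750°
DH7→GRAV-38: c = 0.090186 rad, d = 574.48 km
GRAV-38→DART8: c = 0.243394 rad, d = 1550.42 km
Total = 574.48 + 1550.42 = 2124.90 km

2125 km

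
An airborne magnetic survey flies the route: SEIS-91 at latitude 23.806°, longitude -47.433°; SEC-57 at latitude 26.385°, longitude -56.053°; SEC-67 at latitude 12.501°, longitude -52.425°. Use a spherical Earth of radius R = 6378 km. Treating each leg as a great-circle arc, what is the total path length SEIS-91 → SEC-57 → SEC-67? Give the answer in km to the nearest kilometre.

SEIS-91→SEC-57: c = 0.143448 rad, d = 914.91 km
SEC-57→SEC-67: c = 0.249521 rad, d = 1591.45 km
Total = 914.91 + 1591.45 = 2506.36 km

2506 km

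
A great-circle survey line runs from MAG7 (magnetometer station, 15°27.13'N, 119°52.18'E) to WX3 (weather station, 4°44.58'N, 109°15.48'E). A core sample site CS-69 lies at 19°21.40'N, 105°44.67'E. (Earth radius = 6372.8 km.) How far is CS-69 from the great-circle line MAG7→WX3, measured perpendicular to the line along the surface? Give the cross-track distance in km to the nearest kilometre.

MAG7: φ = +15.45217°, λ = +119.86967°
WX3: φ = +4.74300°, λ = +109.25800°
CS-69: φ = +19.35667°, λ = +105.74450°
δ₁₃ = central angle MAG7→CS-69 = 0.244807 rad  (haversine)
θ₁₃ = bearing MAG7→CS-69 = 288.198°,  θ₁₂ = bearing MAG7→WX3 = 225.352°
dₓₜ = R·arcsin(sin δ₁₃ · sin(θ₁₃ − θ₁₂)) = 6372.8·arcsin(0.24237·sin(62.847°)) = 1385.227 km
|dₓₜ| = 1385.227 km

1385 km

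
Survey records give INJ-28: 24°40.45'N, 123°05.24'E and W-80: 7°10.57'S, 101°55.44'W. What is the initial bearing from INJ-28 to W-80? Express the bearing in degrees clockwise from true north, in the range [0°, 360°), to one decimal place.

75.7°

INJ-28: φ = +24.67417°, λ = +123.08733°
W-80: φ = -7.17617°, λ = -101.92400°
Δλ = 134.9887°
y = sin Δλ · cos φ₂ = 0.701707
x = cos φ₁ sin φ₂ − sin φ₁ cos φ₂ cos Δλ = 0.179302
θ = atan2(y, x) = 75.6663° → 75.6663° (mod 360°)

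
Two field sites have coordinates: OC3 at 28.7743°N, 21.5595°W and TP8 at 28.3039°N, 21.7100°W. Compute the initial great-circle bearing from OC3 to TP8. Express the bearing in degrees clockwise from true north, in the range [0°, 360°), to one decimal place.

Δλ = -0.1505°
y = sin Δλ · cos φ₂ = -0.002313
x = cos φ₁ sin φ₂ − sin φ₁ cos φ₂ cos Δλ = -0.008208
θ = atan2(y, x) = -164.2652° → 195.7348° (mod 360°)

195.7°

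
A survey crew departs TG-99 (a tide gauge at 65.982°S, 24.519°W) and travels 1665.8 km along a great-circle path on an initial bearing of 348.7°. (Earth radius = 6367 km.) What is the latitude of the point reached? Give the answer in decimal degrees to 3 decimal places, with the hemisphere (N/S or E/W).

51.178°S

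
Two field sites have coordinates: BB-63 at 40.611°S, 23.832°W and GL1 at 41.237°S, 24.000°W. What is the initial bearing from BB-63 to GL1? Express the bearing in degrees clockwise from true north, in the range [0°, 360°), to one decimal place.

191.4°

Δλ = -0.1680°
y = sin Δλ · cos φ₂ = -0.002205
x = cos φ₁ sin φ₂ − sin φ₁ cos φ₂ cos Δλ = -0.010928
θ = atan2(y, x) = -168.5922° → 191.4078° (mod 360°)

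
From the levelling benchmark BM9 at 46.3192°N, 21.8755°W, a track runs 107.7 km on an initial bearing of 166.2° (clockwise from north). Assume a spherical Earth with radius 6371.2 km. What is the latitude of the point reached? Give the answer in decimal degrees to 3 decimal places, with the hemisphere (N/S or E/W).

45.378°N

δ = d/R = 107.7/6371.2 = 0.016904 rad
φ₂ = arcsin(sin φ₁ cos δ + cos φ₁ sin δ cos θ)
   = arcsin(0.72320·0.99986 + 0.69064·0.01690·-0.97113) = 45.37814°
λ₂ = λ₁ + atan2(sin θ sin δ cos φ₁, cos δ − sin φ₁ sin φ₂) = -21.54661°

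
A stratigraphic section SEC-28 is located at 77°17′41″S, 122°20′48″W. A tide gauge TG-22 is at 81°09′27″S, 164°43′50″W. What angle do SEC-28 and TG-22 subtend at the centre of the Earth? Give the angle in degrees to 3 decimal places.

8.548°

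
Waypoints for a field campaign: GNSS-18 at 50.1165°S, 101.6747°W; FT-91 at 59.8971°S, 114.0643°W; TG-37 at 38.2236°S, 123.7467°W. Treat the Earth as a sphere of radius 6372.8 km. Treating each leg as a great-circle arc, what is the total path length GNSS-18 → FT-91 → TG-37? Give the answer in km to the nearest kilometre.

3846 km

GNSS-18→FT-91: c = 0.210265 rad, d = 1339.98 km
FT-91→TG-37: c = 0.393192 rad, d = 2505.74 km
Total = 1339.98 + 2505.74 = 3845.71 km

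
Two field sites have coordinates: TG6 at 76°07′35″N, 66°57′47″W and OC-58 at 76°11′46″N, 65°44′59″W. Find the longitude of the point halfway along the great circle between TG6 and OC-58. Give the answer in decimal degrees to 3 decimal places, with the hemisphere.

66.358°W

TG6: φ = +76.12639°, λ = -66.96306°
OC-58: φ = +76.19611°, λ = -65.74972°
Bx = cos φ₂ cos Δλ = 0.238546,  By = cos φ₂ sin Δλ = 0.005052
φₘ = atan2(sin φ₁ + sin φ₂, √((cos φ₁ + Bx)² + By²)) = 76.16200°
λₘ = λ₁ + atan2(By, cos φ₁ + Bx) = -66.35789°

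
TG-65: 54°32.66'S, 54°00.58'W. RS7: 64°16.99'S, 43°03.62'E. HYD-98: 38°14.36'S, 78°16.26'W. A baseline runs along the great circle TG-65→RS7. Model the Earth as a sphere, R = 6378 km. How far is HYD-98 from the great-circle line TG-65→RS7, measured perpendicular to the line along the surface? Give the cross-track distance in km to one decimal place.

TG-65: φ = -54.54433°, λ = -54.00967°
RS7: φ = -64.28317°, λ = +43.06033°
HYD-98: φ = -38.23933°, λ = -78.27100°
δ₁₃ = central angle TG-65→HYD-98 = 0.403883 rad  (haversine)
θ₁₃ = bearing TG-65→HYD-98 = 304.793°,  θ₁₂ = bearing TG-65→RS7 = 142.741°
dₓₜ = R·arcsin(sin δ₁₃ · sin(θ₁₃ − θ₁₂)) = 6378·arcsin(0.39299·sin(162.051°)) = 774.310 km
|dₓₜ| = 774.310 km

774.3 km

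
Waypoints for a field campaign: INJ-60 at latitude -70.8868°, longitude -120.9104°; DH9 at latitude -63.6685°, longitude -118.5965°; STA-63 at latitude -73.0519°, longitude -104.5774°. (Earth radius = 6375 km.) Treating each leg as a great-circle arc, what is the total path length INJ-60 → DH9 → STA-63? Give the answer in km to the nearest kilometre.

1994 km

INJ-60→DH9: c = 0.126922 rad, d = 809.13 km
DH9→STA-63: c = 0.185911 rad, d = 1185.18 km
Total = 809.13 + 1185.18 = 1994.31 km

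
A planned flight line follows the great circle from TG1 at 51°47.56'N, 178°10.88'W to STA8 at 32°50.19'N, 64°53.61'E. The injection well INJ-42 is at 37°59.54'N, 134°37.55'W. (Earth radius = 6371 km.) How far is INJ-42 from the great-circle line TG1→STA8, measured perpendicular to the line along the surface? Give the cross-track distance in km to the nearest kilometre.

1934 km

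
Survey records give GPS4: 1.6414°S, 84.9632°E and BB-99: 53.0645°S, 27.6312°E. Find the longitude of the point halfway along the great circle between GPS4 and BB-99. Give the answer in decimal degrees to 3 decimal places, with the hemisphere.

Bx = cos φ₂ cos Δλ = 0.324356,  By = cos φ₂ sin Δλ = -0.505858
φₘ = atan2(sin φ₁ + sin φ₂, √((cos φ₁ + Bx)² + By²)) = -30.29265°
λₘ = λ₁ + atan2(By, cos φ₁ + Bx) = 64.05216°

64.052°E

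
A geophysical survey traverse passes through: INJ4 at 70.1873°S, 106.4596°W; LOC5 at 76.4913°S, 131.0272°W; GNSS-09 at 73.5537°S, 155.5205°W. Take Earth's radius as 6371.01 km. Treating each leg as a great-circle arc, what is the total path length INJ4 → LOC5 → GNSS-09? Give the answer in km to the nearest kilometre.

1805 km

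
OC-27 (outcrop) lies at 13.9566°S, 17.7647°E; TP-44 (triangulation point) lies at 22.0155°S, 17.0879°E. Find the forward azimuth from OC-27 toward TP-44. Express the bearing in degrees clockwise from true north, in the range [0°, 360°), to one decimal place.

Δλ = -0.6768°
y = sin Δλ · cos φ₂ = -0.010951
x = cos φ₁ sin φ₂ − sin φ₁ cos φ₂ cos Δλ = -0.140207
θ = atan2(y, x) = -175.5340° → 184.4660° (mod 360°)

184.5°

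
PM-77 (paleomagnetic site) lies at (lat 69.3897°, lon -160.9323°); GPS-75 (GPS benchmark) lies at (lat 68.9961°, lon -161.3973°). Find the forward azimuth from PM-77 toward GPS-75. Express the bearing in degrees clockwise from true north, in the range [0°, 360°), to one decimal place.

Δλ = -0.4650°
y = sin Δλ · cos φ₂ = -0.002909
x = cos φ₁ sin φ₂ − sin φ₁ cos φ₂ cos Δλ = -0.006859
θ = atan2(y, x) = -157.0166° → 202.9834° (mod 360°)

203.0°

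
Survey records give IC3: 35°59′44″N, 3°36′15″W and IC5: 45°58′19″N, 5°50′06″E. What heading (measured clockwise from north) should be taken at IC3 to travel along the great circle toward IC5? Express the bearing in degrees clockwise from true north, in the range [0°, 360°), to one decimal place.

32.5°

IC3: φ = +35.99556°, λ = -3.60417°
IC5: φ = +45.97194°, λ = +5.83500°
Δλ = 9.4392°
y = sin Δλ · cos φ₂ = 0.113982
x = cos φ₁ sin φ₂ − sin φ₁ cos φ₂ cos Δλ = 0.178773
θ = atan2(y, x) = 32.5207° → 32.5207° (mod 360°)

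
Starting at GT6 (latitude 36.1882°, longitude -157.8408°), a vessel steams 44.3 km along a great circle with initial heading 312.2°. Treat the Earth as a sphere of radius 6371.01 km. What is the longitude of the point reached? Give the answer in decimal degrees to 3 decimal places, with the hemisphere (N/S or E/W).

δ = d/R = 44.3/6371.01 = 0.006953 rad
φ₂ = arcsin(sin φ₁ cos δ + cos φ₁ sin δ cos θ)
   = arcsin(0.59044·0.99998 + 0.80708·0.00695·0.67172) = 36.45525°
λ₂ = λ₁ + atan2(sin θ sin δ cos φ₁, cos δ − sin φ₁ sin φ₂) = -158.20774°

158.208°W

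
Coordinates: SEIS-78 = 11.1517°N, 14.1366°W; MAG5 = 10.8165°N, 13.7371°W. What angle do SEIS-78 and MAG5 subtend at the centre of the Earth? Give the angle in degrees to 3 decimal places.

Δφ = -0.3352°,  Δλ = 0.3995°
a = sin²(Δφ/2) + cos φ₁ cos φ₂ sin²(Δλ/2) = 0.000020
c = 2·arcsin(√a) = 0.009004 rad = 0.5159°

0.516°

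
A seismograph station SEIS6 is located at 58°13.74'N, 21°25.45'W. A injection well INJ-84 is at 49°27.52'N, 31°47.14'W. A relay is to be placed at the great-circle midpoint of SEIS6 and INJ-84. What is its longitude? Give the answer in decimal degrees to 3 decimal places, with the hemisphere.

SEIS6: φ = +58.22900°, λ = -21.42417°
INJ-84: φ = +49.45867°, λ = -31.78567°
Bx = cos φ₂ cos Δλ = 0.639397,  By = cos φ₂ sin Δλ = -0.116907
φₘ = atan2(sin φ₁ + sin φ₂, √((cos φ₁ + Bx)² + By²)) = 53.95426°
λₘ = λ₁ + atan2(By, cos φ₁ + Bx) = -27.15008°

27.150°W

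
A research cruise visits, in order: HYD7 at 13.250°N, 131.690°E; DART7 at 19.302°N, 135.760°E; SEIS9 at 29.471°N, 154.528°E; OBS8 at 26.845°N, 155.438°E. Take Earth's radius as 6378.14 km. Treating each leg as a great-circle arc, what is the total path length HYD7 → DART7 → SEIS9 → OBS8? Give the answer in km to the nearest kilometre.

3317 km

HYD7→DART7: c = 0.125703 rad, d = 801.75 km
DART7→SEIS9: c = 0.346396 rad, d = 2209.36 km
SEIS9→OBS8: c = 0.047923 rad, d = 305.66 km
Total = 801.75 + 2209.36 + 305.66 = 3316.77 km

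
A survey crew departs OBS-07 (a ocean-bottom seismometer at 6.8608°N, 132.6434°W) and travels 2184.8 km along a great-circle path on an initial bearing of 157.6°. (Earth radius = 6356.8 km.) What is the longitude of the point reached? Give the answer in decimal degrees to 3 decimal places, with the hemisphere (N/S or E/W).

δ = d/R = 2184.8/6356.8 = 0.343695 rad
φ₂ = arcsin(sin φ₁ cos δ + cos φ₁ sin δ cos θ)
   = arcsin(0.11946·0.94152 + 0.99284·0.33697·-0.92455) = -11.35226°
λ₂ = λ₁ + atan2(sin θ sin δ cos φ₁, cos δ − sin φ₁ sin φ₂) = -125.11769°

125.118°W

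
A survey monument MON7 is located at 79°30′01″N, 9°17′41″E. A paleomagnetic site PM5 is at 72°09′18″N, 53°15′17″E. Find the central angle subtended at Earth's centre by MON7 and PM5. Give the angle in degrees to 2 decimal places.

12.54°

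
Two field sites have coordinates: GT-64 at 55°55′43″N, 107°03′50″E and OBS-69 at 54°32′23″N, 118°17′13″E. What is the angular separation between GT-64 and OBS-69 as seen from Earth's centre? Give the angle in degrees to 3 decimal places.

6.541°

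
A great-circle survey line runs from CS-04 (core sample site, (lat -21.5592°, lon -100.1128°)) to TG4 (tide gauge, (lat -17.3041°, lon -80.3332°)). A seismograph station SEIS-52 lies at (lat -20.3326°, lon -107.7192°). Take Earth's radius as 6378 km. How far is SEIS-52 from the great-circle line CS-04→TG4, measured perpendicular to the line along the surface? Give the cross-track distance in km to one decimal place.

245.0 km

δ₁₃ = central angle CS-04→SEIS-52 = 0.125804 rad  (haversine)
θ₁₃ = bearing CS-04→SEIS-52 = 278.421°,  θ₁₂ = bearing CS-04→TG4 = 80.598°
dₓₜ = R·arcsin(sin δ₁₃ · sin(θ₁₃ − θ₁₂)) = 6378·arcsin(0.12547·sin(197.823°)) = -245.002 km
|dₓₜ| = 245.002 km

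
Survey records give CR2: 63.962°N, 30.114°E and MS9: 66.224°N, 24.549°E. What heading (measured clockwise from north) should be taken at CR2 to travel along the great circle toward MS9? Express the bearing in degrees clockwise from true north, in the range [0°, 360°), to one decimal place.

Δλ = -5.5650°
y = sin Δλ · cos φ₂ = -0.039097
x = cos φ₁ sin φ₂ − sin φ₁ cos φ₂ cos Δλ = 0.041176
θ = atan2(y, x) = -43.5159° → 316.4841° (mod 360°)

316.5°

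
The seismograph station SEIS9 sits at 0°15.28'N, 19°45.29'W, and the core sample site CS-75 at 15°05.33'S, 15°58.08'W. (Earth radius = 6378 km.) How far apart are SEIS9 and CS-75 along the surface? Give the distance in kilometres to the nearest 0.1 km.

1758.1 km

SEIS9: φ = +0.25467°, λ = -19.75483°
CS-75: φ = -15.08883°, λ = -15.96800°
Δφ = -15.3435°,  Δλ = 3.7868°
a = sin²(Δφ/2) + cos φ₁ cos φ₂ sin²(Δλ/2) = 0.018876
c = 2·arcsin(√a) = 0.275649 rad = 15.7935°
d = R·c = 6378 × 0.275649 = 1758.1 km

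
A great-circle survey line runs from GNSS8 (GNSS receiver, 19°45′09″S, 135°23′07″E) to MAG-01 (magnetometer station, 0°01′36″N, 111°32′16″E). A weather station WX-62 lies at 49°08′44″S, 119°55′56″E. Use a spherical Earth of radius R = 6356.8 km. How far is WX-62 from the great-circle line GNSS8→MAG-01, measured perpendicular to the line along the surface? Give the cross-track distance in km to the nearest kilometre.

GNSS8: φ = -19.75250°, λ = +135.38528°
MAG-01: φ = +0.02667°, λ = +111.53778°
WX-62: φ = -49.14556°, λ = +119.93222°
δ₁₃ = central angle GNSS8→WX-62 = 0.556674 rad  (haversine)
θ₁₃ = bearing GNSS8→WX-62 = 199.261°,  θ₁₂ = bearing GNSS8→MAG-01 = 307.438°
dₓₜ = R·arcsin(sin δ₁₃ · sin(θ₁₃ − θ₁₂)) = 6356.8·arcsin(0.52837·sin(-108.177°)) = -3343.090 km
|dₓₜ| = 3343.090 km

3343 km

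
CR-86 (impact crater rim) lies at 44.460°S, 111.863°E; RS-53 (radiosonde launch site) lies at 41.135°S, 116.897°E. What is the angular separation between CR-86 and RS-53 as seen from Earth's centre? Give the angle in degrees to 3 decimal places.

4.968°

Δφ = 3.3250°,  Δλ = 5.0340°
a = sin²(Δφ/2) + cos φ₁ cos φ₂ sin²(Δλ/2) = 0.001878
c = 2·arcsin(√a) = 0.086709 rad = 4.9681°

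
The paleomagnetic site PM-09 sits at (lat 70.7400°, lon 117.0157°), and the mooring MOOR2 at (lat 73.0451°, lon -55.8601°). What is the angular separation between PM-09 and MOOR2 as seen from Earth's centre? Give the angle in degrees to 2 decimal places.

36.14°

Δφ = 2.3051°,  Δλ = -172.8758°
a = sin²(Δφ/2) + cos φ₁ cos φ₂ sin²(Δλ/2) = 0.096225
c = 2·arcsin(√a) = 0.630811 rad = 36.1428°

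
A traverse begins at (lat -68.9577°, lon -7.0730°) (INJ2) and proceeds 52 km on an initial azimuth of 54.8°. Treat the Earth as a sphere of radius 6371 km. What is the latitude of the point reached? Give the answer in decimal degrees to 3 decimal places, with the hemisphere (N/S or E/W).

68.685°S

δ = d/R = 52/6371 = 0.008162 rad
φ₂ = arcsin(sin φ₁ cos δ + cos φ₁ sin δ cos θ)
   = arcsin(-0.93332·0.99997 + 0.35906·0.00816·0.57643) = -68.68486°
λ₂ = λ₁ + atan2(sin θ sin δ cos φ₁, cos δ − sin φ₁ sin φ₂) = -6.02168°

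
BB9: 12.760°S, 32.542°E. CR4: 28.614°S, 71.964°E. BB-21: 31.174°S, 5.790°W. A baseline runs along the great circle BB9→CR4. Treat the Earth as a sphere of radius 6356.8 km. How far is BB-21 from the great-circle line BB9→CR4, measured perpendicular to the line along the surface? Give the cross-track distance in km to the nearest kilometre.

3874 km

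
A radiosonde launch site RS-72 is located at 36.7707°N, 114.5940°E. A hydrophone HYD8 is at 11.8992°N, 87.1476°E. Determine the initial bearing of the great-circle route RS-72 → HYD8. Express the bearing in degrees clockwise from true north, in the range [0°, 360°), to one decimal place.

231.8°

Δλ = -27.4464°
y = sin Δλ · cos φ₂ = -0.451014
x = cos φ₁ sin φ₂ − sin φ₁ cos φ₂ cos Δλ = -0.354654
θ = atan2(y, x) = -128.1796° → 231.8204° (mod 360°)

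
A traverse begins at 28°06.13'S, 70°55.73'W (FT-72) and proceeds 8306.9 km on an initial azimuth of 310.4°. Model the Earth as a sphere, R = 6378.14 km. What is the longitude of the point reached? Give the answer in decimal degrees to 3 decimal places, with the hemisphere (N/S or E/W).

125.195°W

FT-72: φ = -28.10217°, λ = -70.92883°
δ = d/R = 8306.9/6378.14 = 1.302402 rad
φ₂ = arcsin(sin φ₁ cos δ + cos φ₁ sin δ cos θ)
   = arcsin(-0.47105·0.26518 + 0.88211·0.96420·0.64812) = 25.23489°
λ₂ = λ₁ + atan2(sin θ sin δ cos φ₁, cos δ − sin φ₁ sin φ₂) = -125.19511°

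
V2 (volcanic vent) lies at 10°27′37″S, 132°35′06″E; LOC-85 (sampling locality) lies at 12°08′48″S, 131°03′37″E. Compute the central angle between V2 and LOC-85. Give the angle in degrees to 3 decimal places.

V2: φ = -10.46028°, λ = +132.58500°
LOC-85: φ = -12.14667°, λ = +131.06028°
Δφ = -1.6864°,  Δλ = -1.5247°
a = sin²(Δφ/2) + cos φ₁ cos φ₂ sin²(Δλ/2) = 0.000387
c = 2·arcsin(√a) = 0.039335 rad = 2.2537°

2.254°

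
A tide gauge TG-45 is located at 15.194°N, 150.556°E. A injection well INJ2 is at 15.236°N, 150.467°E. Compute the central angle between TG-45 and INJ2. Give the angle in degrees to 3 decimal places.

0.096°

Δφ = 0.0420°,  Δλ = -0.0890°
a = sin²(Δφ/2) + cos φ₁ cos φ₂ sin²(Δλ/2) = 0.000001
c = 2·arcsin(√a) = 0.001669 rad = 0.0956°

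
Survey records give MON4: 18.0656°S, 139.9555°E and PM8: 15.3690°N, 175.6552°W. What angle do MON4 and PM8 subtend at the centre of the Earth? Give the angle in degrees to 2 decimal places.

55.05°

Δφ = 33.4346°,  Δλ = 44.3893°
a = sin²(Δφ/2) + cos φ₁ cos φ₂ sin²(Δλ/2) = 0.213554
c = 2·arcsin(√a) = 0.960768 rad = 55.0479°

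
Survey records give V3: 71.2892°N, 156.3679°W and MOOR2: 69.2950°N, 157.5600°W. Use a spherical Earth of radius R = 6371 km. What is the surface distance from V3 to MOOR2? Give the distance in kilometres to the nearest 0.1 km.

Δφ = -1.9942°,  Δλ = -1.1921°
a = sin²(Δφ/2) + cos φ₁ cos φ₂ sin²(Δλ/2) = 0.000315
c = 2·arcsin(√a) = 0.035504 rad = 2.0342°
d = R·c = 6371 × 0.035504 = 226.2 km

226.2 km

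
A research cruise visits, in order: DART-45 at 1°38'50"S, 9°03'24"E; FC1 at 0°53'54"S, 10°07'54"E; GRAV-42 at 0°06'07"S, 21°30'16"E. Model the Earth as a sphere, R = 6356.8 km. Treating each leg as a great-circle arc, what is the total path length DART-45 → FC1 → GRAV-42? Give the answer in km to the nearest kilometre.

DART-45: φ = -1.64722°, λ = +9.05667°
FC1: φ = -0.89833°, λ = +10.13167°
GRAV-42: φ = -0.10194°, λ = +21.50444°
DART-45→FC1: c = 0.022862 rad, d = 145.33 km
FC1→GRAV-42: c = 0.198969 rad, d = 1264.81 km
Total = 145.33 + 1264.81 = 1410.14 km

1410 km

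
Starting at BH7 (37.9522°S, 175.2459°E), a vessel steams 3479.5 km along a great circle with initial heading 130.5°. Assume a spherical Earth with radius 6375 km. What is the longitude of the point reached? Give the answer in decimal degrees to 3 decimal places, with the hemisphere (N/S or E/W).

δ = d/R = 3479.5/6375 = 0.545804 rad
φ₂ = arcsin(sin φ₁ cos δ + cos φ₁ sin δ cos θ)
   = arcsin(-0.61500·0.85471 + 0.78852·0.51911·-0.64945) = -52.32467°
λ₂ = λ₁ + atan2(sin θ sin δ cos φ₁, cos δ − sin φ₁ sin φ₂) = -144.52514°

144.525°W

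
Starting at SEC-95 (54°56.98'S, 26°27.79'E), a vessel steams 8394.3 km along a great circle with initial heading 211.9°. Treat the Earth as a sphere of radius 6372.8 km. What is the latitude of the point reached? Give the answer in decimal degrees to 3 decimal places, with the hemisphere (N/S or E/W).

42.637°S

SEC-95: φ = -54.94967°, λ = +26.46317°
δ = d/R = 8394.3/6372.8 = 1.317208 rad
φ₂ = arcsin(sin φ₁ cos δ + cos φ₁ sin δ cos θ)
   = arcsin(-0.81865·0.25088 + 0.57430·0.96802·-0.84897) = -42.63690°
λ₂ = λ₁ + atan2(sin θ sin δ cos φ₁, cos δ − sin φ₁ sin φ₂) = -109.48214°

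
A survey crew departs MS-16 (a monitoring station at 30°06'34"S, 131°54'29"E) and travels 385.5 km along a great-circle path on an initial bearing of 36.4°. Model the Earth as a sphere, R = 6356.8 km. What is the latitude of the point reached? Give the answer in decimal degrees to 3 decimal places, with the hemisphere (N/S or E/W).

MS-16: φ = -30.10944°, λ = +131.90806°
δ = d/R = 385.5/6356.8 = 0.060644 rad
φ₂ = arcsin(sin φ₁ cos δ + cos φ₁ sin δ cos θ)
   = arcsin(-0.50165·0.99816 + 0.86507·0.06061·0.80489) = -27.29239°
λ₂ = λ₁ + atan2(sin θ sin δ cos φ₁, cos δ − sin φ₁ sin φ₂) = 134.22747°

27.292°S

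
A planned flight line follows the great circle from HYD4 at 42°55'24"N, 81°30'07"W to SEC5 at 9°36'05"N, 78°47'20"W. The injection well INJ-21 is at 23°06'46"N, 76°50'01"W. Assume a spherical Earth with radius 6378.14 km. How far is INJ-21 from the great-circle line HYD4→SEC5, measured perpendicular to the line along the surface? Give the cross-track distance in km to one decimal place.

HYD4: φ = +42.92333°, λ = -81.50194°
SEC5: φ = +9.60139°, λ = -78.78889°
INJ-21: φ = +23.11278°, λ = -76.83361°
δ₁₃ = central angle HYD4→INJ-21 = 0.352293 rad  (haversine)
θ₁₃ = bearing HYD4→INJ-21 = 167.471°,  θ₁₂ = bearing HYD4→SEC5 = 175.137°
dₓₜ = R·arcsin(sin δ₁₃ · sin(θ₁₃ − θ₁₂)) = 6378.14·arcsin(0.34505·sin(-7.667°)) = -293.708 km
|dₓₜ| = 293.708 km

293.7 km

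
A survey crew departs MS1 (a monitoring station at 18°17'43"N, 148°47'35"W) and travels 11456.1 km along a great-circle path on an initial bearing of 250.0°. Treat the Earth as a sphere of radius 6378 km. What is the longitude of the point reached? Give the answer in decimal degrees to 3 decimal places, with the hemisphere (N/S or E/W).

114.510°E

MS1: φ = +18.29528°, λ = -148.79306°
δ = d/R = 11456.1/6378 = 1.796190 rad
φ₂ = arcsin(sin φ₁ cos δ + cos φ₁ sin δ cos θ)
   = arcsin(0.31391·-0.22349 + 0.94945·0.97471·-0.34202) = -22.74774°
λ₂ = λ₁ + atan2(sin θ sin δ cos φ₁, cos δ − sin φ₁ sin φ₂) = 114.51020°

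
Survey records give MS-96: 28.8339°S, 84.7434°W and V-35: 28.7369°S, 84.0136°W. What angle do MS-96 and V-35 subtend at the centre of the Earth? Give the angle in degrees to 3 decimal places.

Δφ = 0.0970°,  Δλ = 0.7298°
a = sin²(Δφ/2) + cos φ₁ cos φ₂ sin²(Δλ/2) = 0.000032
c = 2·arcsin(√a) = 0.011291 rad = 0.6469°

0.647°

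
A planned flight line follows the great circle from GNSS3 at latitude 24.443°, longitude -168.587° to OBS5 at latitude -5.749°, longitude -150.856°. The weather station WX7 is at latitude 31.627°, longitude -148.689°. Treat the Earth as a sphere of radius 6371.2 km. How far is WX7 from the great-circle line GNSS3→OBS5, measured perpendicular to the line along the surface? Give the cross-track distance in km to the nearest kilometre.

2096 km

δ₁₃ = central angle GNSS3→WX7 = 0.330524 rad  (haversine)
θ₁₃ = bearing GNSS3→WX7 = 63.247°,  θ₁₂ = bearing GNSS3→OBS5 = 147.916°
dₓₜ = R·arcsin(sin δ₁₃ · sin(θ₁₃ − θ₁₂)) = 6371.2·arcsin(0.32454·sin(-84.669°)) = -2096.382 km
|dₓₜ| = 2096.382 km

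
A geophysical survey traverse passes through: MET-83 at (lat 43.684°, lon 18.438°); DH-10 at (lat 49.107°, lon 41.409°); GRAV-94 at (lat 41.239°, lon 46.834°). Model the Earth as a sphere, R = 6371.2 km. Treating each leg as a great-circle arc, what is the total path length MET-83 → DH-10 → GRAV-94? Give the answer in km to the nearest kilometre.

2826 km

MET-83→DH-10: c = 0.290909 rad, d = 1853.44 km
DH-10→GRAV-94: c = 0.152588 rad, d = 972.17 km
Total = 1853.44 + 972.17 = 2825.61 km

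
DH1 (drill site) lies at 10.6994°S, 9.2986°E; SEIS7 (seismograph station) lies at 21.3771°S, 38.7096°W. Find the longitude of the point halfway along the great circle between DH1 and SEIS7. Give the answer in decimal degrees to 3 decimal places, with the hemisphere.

14.020°W

Bx = cos φ₂ cos Δλ = 0.622996,  By = cos φ₂ sin Δλ = -0.692107
φₘ = atan2(sin φ₁ + sin φ₂, √((cos φ₁ + Bx)² + By²)) = -17.46673°
λₘ = λ₁ + atan2(By, cos φ₁ + Bx) = -14.02010°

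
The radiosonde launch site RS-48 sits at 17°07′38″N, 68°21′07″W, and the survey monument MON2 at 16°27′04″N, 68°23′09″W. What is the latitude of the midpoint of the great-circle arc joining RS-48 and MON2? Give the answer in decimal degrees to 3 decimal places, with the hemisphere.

RS-48: φ = +17.12722°, λ = -68.35194°
MON2: φ = +16.45111°, λ = -68.38583°
Bx = cos φ₂ cos Δλ = 0.959062,  By = cos φ₂ sin Δλ = -0.000567
φₘ = atan2(sin φ₁ + sin φ₂, √((cos φ₁ + Bx)² + By²)) = 16.78917°
λₘ = λ₁ + atan2(By, cos φ₁ + Bx) = -68.36892°

16.789°N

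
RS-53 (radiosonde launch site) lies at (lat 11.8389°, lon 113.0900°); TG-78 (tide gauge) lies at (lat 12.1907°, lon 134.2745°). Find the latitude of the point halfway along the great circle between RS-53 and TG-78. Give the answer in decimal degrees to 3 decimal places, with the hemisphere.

Bx = cos φ₂ cos Δλ = 0.911396,  By = cos φ₂ sin Δλ = 0.353223
φₘ = atan2(sin φ₁ + sin φ₂, √((cos φ₁ + Bx)² + By²)) = 12.21687°
λₘ = λ₁ + atan2(By, cos φ₁ + Bx) = 123.67525°

12.217°N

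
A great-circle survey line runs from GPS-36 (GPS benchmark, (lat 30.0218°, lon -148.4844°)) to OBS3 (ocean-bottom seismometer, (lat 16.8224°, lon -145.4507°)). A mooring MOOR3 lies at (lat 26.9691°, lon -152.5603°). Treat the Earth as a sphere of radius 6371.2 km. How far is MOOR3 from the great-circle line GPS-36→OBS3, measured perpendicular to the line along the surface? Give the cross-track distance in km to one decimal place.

δ₁₃ = central angle GPS-36→MOOR3 = 0.082130 rad  (haversine)
θ₁₃ = bearing GPS-36→MOOR3 = 230.550°,  θ₁₂ = bearing GPS-36→OBS3 = 167.456°
dₓₜ = R·arcsin(sin δ₁₃ · sin(θ₁₃ − θ₁₂)) = 6371.2·arcsin(0.08204·sin(63.095°)) = 466.519 km
|dₓₜ| = 466.519 km

466.5 km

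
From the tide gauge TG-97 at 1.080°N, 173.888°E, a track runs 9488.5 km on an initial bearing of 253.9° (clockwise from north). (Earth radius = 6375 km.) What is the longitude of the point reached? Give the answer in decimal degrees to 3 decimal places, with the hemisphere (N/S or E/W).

89.110°E

δ = d/R = 9488.5/6375 = 1.488392 rad
φ₂ = arcsin(sin φ₁ cos δ + cos φ₁ sin δ cos θ)
   = arcsin(0.01885·0.08231 + 0.99982·0.99661·-0.27731) = -15.94849°
λ₂ = λ₁ + atan2(sin θ sin δ cos φ₁, cos δ − sin φ₁ sin φ₂) = 89.10963°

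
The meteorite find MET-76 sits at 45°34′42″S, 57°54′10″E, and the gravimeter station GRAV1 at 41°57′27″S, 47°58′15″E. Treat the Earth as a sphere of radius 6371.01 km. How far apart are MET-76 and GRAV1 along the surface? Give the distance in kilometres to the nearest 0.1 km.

892.5 km

MET-76: φ = -45.57833°, λ = +57.90278°
GRAV1: φ = -41.95750°, λ = +47.97083°
Δφ = 3.6208°,  Δλ = -9.9319°
a = sin²(Δφ/2) + cos φ₁ cos φ₂ sin²(Δλ/2) = 0.004898
c = 2·arcsin(√a) = 0.140091 rad = 8.0266°
d = R·c = 6371.01 × 0.140091 = 892.5 km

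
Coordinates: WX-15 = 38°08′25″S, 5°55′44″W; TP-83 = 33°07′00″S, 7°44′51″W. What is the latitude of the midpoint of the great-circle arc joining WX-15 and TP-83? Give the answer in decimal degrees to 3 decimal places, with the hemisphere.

35.632°S

WX-15: φ = -38.14028°, λ = -5.92889°
TP-83: φ = -33.11667°, λ = -7.74750°
Bx = cos φ₂ cos Δλ = 0.837138,  By = cos φ₂ sin Δλ = -0.026580
φₘ = atan2(sin φ₁ + sin φ₂, √((cos φ₁ + Bx)² + By²)) = -35.63189°
λₘ = λ₁ + atan2(By, cos φ₁ + Bx) = -6.86678°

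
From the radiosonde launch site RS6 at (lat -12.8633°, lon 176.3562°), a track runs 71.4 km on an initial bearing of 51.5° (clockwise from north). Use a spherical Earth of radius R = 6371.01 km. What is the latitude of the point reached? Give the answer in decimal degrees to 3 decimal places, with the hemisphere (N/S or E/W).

12.463°S

δ = d/R = 71.4/6371.01 = 0.011207 rad
φ₂ = arcsin(sin φ₁ cos δ + cos φ₁ sin δ cos θ)
   = arcsin(-0.22263·0.99994 + 0.97490·0.01121·0.62251) = -12.46308°
λ₂ = λ₁ + atan2(sin θ sin δ cos φ₁, cos δ − sin φ₁ sin φ₂) = 176.87085°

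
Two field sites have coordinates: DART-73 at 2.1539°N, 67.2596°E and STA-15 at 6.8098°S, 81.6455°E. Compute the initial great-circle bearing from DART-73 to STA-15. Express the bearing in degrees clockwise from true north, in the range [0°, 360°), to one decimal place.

Δλ = 14.3859°
y = sin Δλ · cos φ₂ = 0.246699
x = cos φ₁ sin φ₂ − sin φ₁ cos φ₂ cos Δλ = -0.154639
θ = atan2(y, x) = 122.0808° → 122.0808° (mod 360°)

122.1°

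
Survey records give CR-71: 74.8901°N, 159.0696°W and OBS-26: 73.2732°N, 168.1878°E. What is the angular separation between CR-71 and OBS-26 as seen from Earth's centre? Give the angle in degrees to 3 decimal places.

Δφ = -1.6169°,  Δλ = -32.7426°
a = sin²(Δφ/2) + cos φ₁ cos φ₂ sin²(Δλ/2) = 0.006159
c = 2·arcsin(√a) = 0.157125 rad = 9.0026°

9.003°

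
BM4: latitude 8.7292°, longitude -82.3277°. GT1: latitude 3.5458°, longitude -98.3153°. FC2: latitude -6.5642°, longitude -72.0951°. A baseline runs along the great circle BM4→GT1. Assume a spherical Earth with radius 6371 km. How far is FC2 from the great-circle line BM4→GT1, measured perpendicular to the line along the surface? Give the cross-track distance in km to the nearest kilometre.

δ₁₃ = central angle BM4→FC2 = 0.320843 rad  (haversine)
θ₁₃ = bearing BM4→FC2 = 145.972°,  θ₁₂ = bearing BM4→GT1 = 252.916°
dₓₜ = R·arcsin(sin δ₁₃ · sin(θ₁₃ − θ₁₂)) = 6371·arcsin(0.31537·sin(-106.945°)) = -1952.393 km
|dₓₜ| = 1952.393 km

1952 km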